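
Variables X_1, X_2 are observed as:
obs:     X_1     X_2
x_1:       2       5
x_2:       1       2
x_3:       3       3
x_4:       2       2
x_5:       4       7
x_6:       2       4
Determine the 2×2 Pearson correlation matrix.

Step 1 — column means:
  mean(X_1) = (2 + 1 + 3 + 2 + 4 + 2) / 6 = 14/6 = 2.3333
  mean(X_2) = (5 + 2 + 3 + 2 + 7 + 4) / 6 = 23/6 = 3.8333

Step 2 — sample variances and covariances s[i,j] = (1/(n-1)) · Σ_k (x_{k,i} - mean_i) · (x_{k,j} - mean_j), with n-1 = 5:
  s[X_1,X_1] = ((-0.3333)·(-0.3333) + (-1.3333)·(-1.3333) + (0.6667)·(0.6667) + (-0.3333)·(-0.3333) + (1.6667)·(1.6667) + (-0.3333)·(-0.3333)) / 5 = 5.3333/5 = 1.0667
  s[X_1,X_2] = ((-0.3333)·(1.1667) + (-1.3333)·(-1.8333) + (0.6667)·(-0.8333) + (-0.3333)·(-1.8333) + (1.6667)·(3.1667) + (-0.3333)·(0.1667)) / 5 = 7.3333/5 = 1.4667
  s[X_2,X_2] = ((1.1667)·(1.1667) + (-1.8333)·(-1.8333) + (-0.8333)·(-0.8333) + (-1.8333)·(-1.8333) + (3.1667)·(3.1667) + (0.1667)·(0.1667)) / 5 = 18.8333/5 = 3.7667
  Sample standard deviations s_i = √(s[i,i]):
  s(X_1) = √(1.0667) = 1.0328
  s(X_2) = √(3.7667) = 1.9408

Step 3 — r_{ij} = s_{ij} / (s_i · s_j):
  r[X_1,X_1] = 1 (diagonal).
  r[X_1,X_2] = 1.4667 / (1.0328 · 1.9408) = 1.4667 / 2.0044 = 0.7317
  r[X_2,X_2] = 1 (diagonal).

R is symmetric with unit diagonal. Assembling:

R = [[1, 0.7317],
 [0.7317, 1]]


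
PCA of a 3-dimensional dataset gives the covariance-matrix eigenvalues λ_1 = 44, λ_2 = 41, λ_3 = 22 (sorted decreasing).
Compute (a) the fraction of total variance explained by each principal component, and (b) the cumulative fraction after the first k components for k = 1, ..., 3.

Step 1 — total variance = trace(Sigma) = Σ λ_i = 44 + 41 + 22 = 107.

Step 2 — fraction explained by component i = λ_i / Σ λ:
  PC1: 44/107 = 0.4112
  PC2: 41/107 = 0.3832
  PC3: 22/107 = 0.2056

Step 3 — cumulative fraction after k components = (λ_1 + ... + λ_k) / Σ λ:
  k = 1: 44/107 = 0.4112
  k = 2: (44 + 41)/107 = 85/107 = 0.7944
  k = 3: (44 + 41 + 22)/107 = 107/107 = 1

Summary (fraction, with percent):

explained: PC1 0.4112 (41.12%), PC2 0.3832 (38.32%), PC3 0.2056 (20.56%);  cumulative: 0.4112, 0.7944, 1


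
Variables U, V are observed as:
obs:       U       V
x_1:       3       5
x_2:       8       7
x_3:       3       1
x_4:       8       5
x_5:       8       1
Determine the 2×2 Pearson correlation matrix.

Step 1 — column means:
  mean(U) = (3 + 8 + 3 + 8 + 8) / 5 = 30/5 = 6
  mean(V) = (5 + 7 + 1 + 5 + 1) / 5 = 19/5 = 3.8

Step 2 — sample variances and covariances s[i,j] = (1/(n-1)) · Σ_k (x_{k,i} - mean_i) · (x_{k,j} - mean_j), with n-1 = 4:
  s[U,U] = ((-3)·(-3) + (2)·(2) + (-3)·(-3) + (2)·(2) + (2)·(2)) / 4 = 30/4 = 7.5
  s[U,V] = ((-3)·(1.2) + (2)·(3.2) + (-3)·(-2.8) + (2)·(1.2) + (2)·(-2.8)) / 4 = 8/4 = 2
  s[V,V] = ((1.2)·(1.2) + (3.2)·(3.2) + (-2.8)·(-2.8) + (1.2)·(1.2) + (-2.8)·(-2.8)) / 4 = 28.8/4 = 7.2
  Sample standard deviations s_i = √(s[i,i]):
  s(U) = √(7.5) = 2.7386
  s(V) = √(7.2) = 2.6833

Step 3 — r_{ij} = s_{ij} / (s_i · s_j):
  r[U,U] = 1 (diagonal).
  r[U,V] = 2 / (2.7386 · 2.6833) = 2 / 7.3485 = 0.2722
  r[V,V] = 1 (diagonal).

R is symmetric with unit diagonal. Assembling:

R = [[1, 0.2722],
 [0.2722, 1]]


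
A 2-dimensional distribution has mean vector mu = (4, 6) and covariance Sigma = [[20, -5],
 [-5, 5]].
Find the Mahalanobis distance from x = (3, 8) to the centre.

Step 1 — centre the observation: (x - mu) = (-1, 2).

Step 2 — invert Sigma. det(Sigma) = 20·5 - (-5)² = 75.
  Sigma^{-1} = (1/det) · [[d, -b], [-b, a]] = [[0.0667, 0.0667],
 [0.0667, 0.2667]].

Step 3 — form the quadratic (x - mu)^T · Sigma^{-1} · (x - mu):
  Sigma^{-1} · (x - mu) = (0.0667, 0.4667).
  (x - mu)^T · [Sigma^{-1} · (x - mu)] = (-1)·(0.0667) + (2)·(0.4667) = 0.8667.

Step 4 — take square root: d = √(0.8667) ≈ 0.9309.

d(x, mu) = √(0.8667) ≈ 0.9309


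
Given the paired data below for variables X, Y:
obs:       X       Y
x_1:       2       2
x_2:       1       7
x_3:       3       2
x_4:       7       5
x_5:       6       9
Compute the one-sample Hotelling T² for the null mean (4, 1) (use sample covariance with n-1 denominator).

Step 1 — sample mean vector:
  mean(X) = (2 + 1 + 3 + 7 + 6) / 5 = 19/5 = 3.8
  mean(Y) = (2 + 7 + 2 + 5 + 9) / 5 = 25/5 = 5
  x̄ = (3.8, 5),  deviation x̄ - mu_0 = (3.8, 5) - (4, 1) = (-0.2, 4).

Step 2 — sample covariance matrix, S[i,j] = (1/(n-1)) · Σ_k (x_{k,i} - mean_i) · (x_{k,j} - mean_j), divisor n-1 = 4:
  S[X,X] = ((-1.8)·(-1.8) + (-2.8)·(-2.8) + (-0.8)·(-0.8) + (3.2)·(3.2) + (2.2)·(2.2)) / 4 = 26.8/4 = 6.7
  S[X,Y] = ((-1.8)·(-3) + (-2.8)·(2) + (-0.8)·(-3) + (3.2)·(0) + (2.2)·(4)) / 4 = 11/4 = 2.75
  S[Y,Y] = ((-3)·(-3) + (2)·(2) + (-3)·(-3) + (0)·(0) + (4)·(4)) / 4 = 38/4 = 9.5
  S = [[6.7, 2.75],
 [2.75, 9.5]].

Step 3 — invert S. det(S) = 6.7·9.5 - (2.75)² = 56.0875.
  S^{-1} = (1/det) · [[d, -b], [-b, a]] = [[0.1694, -0.049],
 [-0.049, 0.1195]].

Step 4 — quadratic form (x̄ - mu_0)^T · S^{-1} · (x̄ - mu_0):
  S^{-1} · (x̄ - mu_0) = (-0.23, 0.4876),
  (x̄ - mu_0)^T · [...] = (-0.2)·(-0.23) + (4)·(0.4876) = 1.9965.

Step 5 — scale by n: T² = 5 · 1.9965 = 9.9826.

T² ≈ 9.9826


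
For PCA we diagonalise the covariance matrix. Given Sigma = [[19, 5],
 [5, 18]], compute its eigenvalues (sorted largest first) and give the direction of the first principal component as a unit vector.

Step 1 — characteristic polynomial of 2×2 Sigma:
  det(Sigma - λI) = λ² - trace · λ + det = 0.
  trace = 19 + 18 = 37, det = 19·18 - (5)² = 317.
Step 2 — discriminant:
  Δ = trace² - 4·det = 1369 - 1268 = 101.
Step 3 — eigenvalues:
  λ = (trace ± √Δ)/2 = (37 ± 10.0499)/2,
  λ_1 = 23.5249,  λ_2 = 13.4751.

Step 4 — unit eigenvector for λ_1: solve (Sigma - λ_1 I)v = 0. First row:
  (19 - 23.5249)·v_x + (5)·v_y = 0, i.e. (-4.5249)·v_x + (5)·v_y = 0,
  so v ∝ (b, λ_1 - a) = (5, 4.5249) = u.
  ||u|| = √((5)² + (4.5249)²) = √(45.4751) ≈ 6.7435,
  v_1 = u/||u|| ≈ (0.7415, 0.671) (||v_1|| = 1).

λ_1 = 23.5249,  λ_2 = 13.4751;  v_1 ≈ (0.7415, 0.671)


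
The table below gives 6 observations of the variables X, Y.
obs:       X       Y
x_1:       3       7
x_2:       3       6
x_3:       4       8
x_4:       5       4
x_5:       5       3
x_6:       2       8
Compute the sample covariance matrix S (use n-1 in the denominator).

Step 1 — column means:
  mean(X) = (3 + 3 + 4 + 5 + 5 + 2) / 6 = 22/6 = 3.6667
  mean(Y) = (7 + 6 + 8 + 4 + 3 + 8) / 6 = 36/6 = 6

Step 2 — sample covariance S[i,j] = (1/(n-1)) · Σ_k (x_{k,i} - mean_i) · (x_{k,j} - mean_j), with n-1 = 5.
  S[X,X] = ((-0.6667)·(-0.6667) + (-0.6667)·(-0.6667) + (0.3333)·(0.3333) + (1.3333)·(1.3333) + (1.3333)·(1.3333) + (-1.6667)·(-1.6667)) / 5 = 7.3333/5 = 1.4667
  S[X,Y] = ((-0.6667)·(1) + (-0.6667)·(0) + (0.3333)·(2) + (1.3333)·(-2) + (1.3333)·(-3) + (-1.6667)·(2)) / 5 = -10/5 = -2
  S[Y,Y] = ((1)·(1) + (0)·(0) + (2)·(2) + (-2)·(-2) + (-3)·(-3) + (2)·(2)) / 5 = 22/5 = 4.4

S is symmetric (S[j,i] = S[i,j]). Assembling:

S = [[1.4667, -2],
 [-2, 4.4]]


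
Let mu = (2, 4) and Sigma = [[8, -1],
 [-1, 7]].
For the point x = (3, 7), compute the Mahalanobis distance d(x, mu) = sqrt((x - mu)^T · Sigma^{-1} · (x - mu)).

Step 1 — centre the observation: (x - mu) = (1, 3).

Step 2 — invert Sigma. det(Sigma) = 8·7 - (-1)² = 55.
  Sigma^{-1} = (1/det) · [[d, -b], [-b, a]] = [[0.1273, 0.0182],
 [0.0182, 0.1455]].

Step 3 — form the quadratic (x - mu)^T · Sigma^{-1} · (x - mu):
  Sigma^{-1} · (x - mu) = (0.1818, 0.4545).
  (x - mu)^T · [Sigma^{-1} · (x - mu)] = (1)·(0.1818) + (3)·(0.4545) = 1.5455.

Step 4 — take square root: d = √(1.5455) ≈ 1.2432.

d(x, mu) = √(1.5455) ≈ 1.2432


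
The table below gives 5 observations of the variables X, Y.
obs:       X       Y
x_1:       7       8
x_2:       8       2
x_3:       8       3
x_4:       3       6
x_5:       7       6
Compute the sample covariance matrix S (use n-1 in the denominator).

Step 1 — column means:
  mean(X) = (7 + 8 + 8 + 3 + 7) / 5 = 33/5 = 6.6
  mean(Y) = (8 + 2 + 3 + 6 + 6) / 5 = 25/5 = 5

Step 2 — sample covariance S[i,j] = (1/(n-1)) · Σ_k (x_{k,i} - mean_i) · (x_{k,j} - mean_j), with n-1 = 4.
  S[X,X] = ((0.4)·(0.4) + (1.4)·(1.4) + (1.4)·(1.4) + (-3.6)·(-3.6) + (0.4)·(0.4)) / 4 = 17.2/4 = 4.3
  S[X,Y] = ((0.4)·(3) + (1.4)·(-3) + (1.4)·(-2) + (-3.6)·(1) + (0.4)·(1)) / 4 = -9/4 = -2.25
  S[Y,Y] = ((3)·(3) + (-3)·(-3) + (-2)·(-2) + (1)·(1) + (1)·(1)) / 4 = 24/4 = 6

S is symmetric (S[j,i] = S[i,j]). Assembling:

S = [[4.3, -2.25],
 [-2.25, 6]]


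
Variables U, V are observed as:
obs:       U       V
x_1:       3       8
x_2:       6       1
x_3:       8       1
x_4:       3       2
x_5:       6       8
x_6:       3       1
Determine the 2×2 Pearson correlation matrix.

Step 1 — column means:
  mean(U) = (3 + 6 + 8 + 3 + 6 + 3) / 6 = 29/6 = 4.8333
  mean(V) = (8 + 1 + 1 + 2 + 8 + 1) / 6 = 21/6 = 3.5

Step 2 — sample variances and covariances s[i,j] = (1/(n-1)) · Σ_k (x_{k,i} - mean_i) · (x_{k,j} - mean_j), with n-1 = 5:
  s[U,U] = ((-1.8333)·(-1.8333) + (1.1667)·(1.1667) + (3.1667)·(3.1667) + (-1.8333)·(-1.8333) + (1.1667)·(1.1667) + (-1.8333)·(-1.8333)) / 5 = 22.8333/5 = 4.5667
  s[U,V] = ((-1.8333)·(4.5) + (1.1667)·(-2.5) + (3.1667)·(-2.5) + (-1.8333)·(-1.5) + (1.1667)·(4.5) + (-1.8333)·(-2.5)) / 5 = -6.5/5 = -1.3
  s[V,V] = ((4.5)·(4.5) + (-2.5)·(-2.5) + (-2.5)·(-2.5) + (-1.5)·(-1.5) + (4.5)·(4.5) + (-2.5)·(-2.5)) / 5 = 61.5/5 = 12.3
  Sample standard deviations s_i = √(s[i,i]):
  s(U) = √(4.5667) = 2.137
  s(V) = √(12.3) = 3.5071

Step 3 — r_{ij} = s_{ij} / (s_i · s_j):
  r[U,U] = 1 (diagonal).
  r[U,V] = -1.3 / (2.137 · 3.5071) = -1.3 / 7.4947 = -0.1735
  r[V,V] = 1 (diagonal).

R is symmetric with unit diagonal. Assembling:

R = [[1, -0.1735],
 [-0.1735, 1]]


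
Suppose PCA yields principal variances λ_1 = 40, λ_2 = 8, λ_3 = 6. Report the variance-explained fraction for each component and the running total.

Step 1 — total variance = trace(Sigma) = Σ λ_i = 40 + 8 + 6 = 54.

Step 2 — fraction explained by component i = λ_i / Σ λ:
  PC1: 40/54 = 0.7407
  PC2: 8/54 = 0.1481
  PC3: 6/54 = 0.1111

Step 3 — cumulative fraction after k components = (λ_1 + ... + λ_k) / Σ λ:
  k = 1: 40/54 = 0.7407
  k = 2: (40 + 8)/54 = 48/54 = 0.8889
  k = 3: (40 + 8 + 6)/54 = 54/54 = 1

Summary (fraction, with percent):

explained: PC1 0.7407 (74.07%), PC2 0.1481 (14.81%), PC3 0.1111 (11.11%);  cumulative: 0.7407, 0.8889, 1


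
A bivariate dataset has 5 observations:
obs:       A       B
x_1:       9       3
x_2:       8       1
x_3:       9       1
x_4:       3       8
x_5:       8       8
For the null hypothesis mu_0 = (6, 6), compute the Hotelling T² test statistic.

Step 1 — sample mean vector:
  mean(A) = (9 + 8 + 9 + 3 + 8) / 5 = 37/5 = 7.4
  mean(B) = (3 + 1 + 1 + 8 + 8) / 5 = 21/5 = 4.2
  x̄ = (7.4, 4.2),  deviation x̄ - mu_0 = (7.4, 4.2) - (6, 6) = (1.4, -1.8).

Step 2 — sample covariance matrix, S[i,j] = (1/(n-1)) · Σ_k (x_{k,i} - mean_i) · (x_{k,j} - mean_j), divisor n-1 = 4:
  S[A,A] = ((1.6)·(1.6) + (0.6)·(0.6) + (1.6)·(1.6) + (-4.4)·(-4.4) + (0.6)·(0.6)) / 4 = 25.2/4 = 6.3
  S[A,B] = ((1.6)·(-1.2) + (0.6)·(-3.2) + (1.6)·(-3.2) + (-4.4)·(3.8) + (0.6)·(3.8)) / 4 = -23.4/4 = -5.85
  S[B,B] = ((-1.2)·(-1.2) + (-3.2)·(-3.2) + (-3.2)·(-3.2) + (3.8)·(3.8) + (3.8)·(3.8)) / 4 = 50.8/4 = 12.7
  S = [[6.3, -5.85],
 [-5.85, 12.7]].

Step 3 — invert S. det(S) = 6.3·12.7 - (-5.85)² = 45.7875.
  S^{-1} = (1/det) · [[d, -b], [-b, a]] = [[0.2774, 0.1278],
 [0.1278, 0.1376]].

Step 4 — quadratic form (x̄ - mu_0)^T · S^{-1} · (x̄ - mu_0):
  S^{-1} · (x̄ - mu_0) = (0.1583, -0.0688),
  (x̄ - mu_0)^T · [...] = (1.4)·(0.1583) + (-1.8)·(-0.0688) = 0.3455.

Step 5 — scale by n: T² = 5 · 0.3455 = 1.7275.

T² ≈ 1.7275


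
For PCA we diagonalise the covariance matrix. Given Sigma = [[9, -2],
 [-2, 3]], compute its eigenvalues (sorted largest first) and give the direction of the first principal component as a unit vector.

Step 1 — characteristic polynomial of 2×2 Sigma:
  det(Sigma - λI) = λ² - trace · λ + det = 0.
  trace = 9 + 3 = 12, det = 9·3 - (-2)² = 23.
Step 2 — discriminant:
  Δ = trace² - 4·det = 144 - 92 = 52.
Step 3 — eigenvalues:
  λ = (trace ± √Δ)/2 = (12 ± 7.2111)/2,
  λ_1 = 9.6056,  λ_2 = 2.3944.

Step 4 — unit eigenvector for λ_1: solve (Sigma - λ_1 I)v = 0. First row:
  (9 - 9.6056)·v_x + (-2)·v_y = 0, i.e. (-0.6056)·v_x + (-2)·v_y = 0,
  so v ∝ (b, λ_1 - a) = (-2, 0.6056); multiply by -1 so the first entry is positive: u = (2, -0.6056).
  ||u|| = √((2)² + (-0.6056)²) = √(4.3667) ≈ 2.0897,
  v_1 = u/||u|| ≈ (0.9571, -0.2898) (||v_1|| = 1).

λ_1 = 9.6056,  λ_2 = 2.3944;  v_1 ≈ (0.9571, -0.2898)


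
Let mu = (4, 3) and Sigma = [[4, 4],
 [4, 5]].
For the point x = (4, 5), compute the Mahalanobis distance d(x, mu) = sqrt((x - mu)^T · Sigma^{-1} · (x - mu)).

Step 1 — centre the observation: (x - mu) = (0, 2).

Step 2 — invert Sigma. det(Sigma) = 4·5 - (4)² = 4.
  Sigma^{-1} = (1/det) · [[d, -b], [-b, a]] = [[1.25, -1],
 [-1, 1]].

Step 3 — form the quadratic (x - mu)^T · Sigma^{-1} · (x - mu):
  Sigma^{-1} · (x - mu) = (-2, 2).
  (x - mu)^T · [Sigma^{-1} · (x - mu)] = (0)·(-2) + (2)·(2) = 4.

Step 4 — take square root: d = √(4) ≈ 2.

d(x, mu) = √(4) ≈ 2


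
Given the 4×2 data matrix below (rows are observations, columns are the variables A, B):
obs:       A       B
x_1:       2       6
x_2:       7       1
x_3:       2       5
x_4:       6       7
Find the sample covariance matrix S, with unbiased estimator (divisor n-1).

Step 1 — column means:
  mean(A) = (2 + 7 + 2 + 6) / 4 = 17/4 = 4.25
  mean(B) = (6 + 1 + 5 + 7) / 4 = 19/4 = 4.75

Step 2 — sample covariance S[i,j] = (1/(n-1)) · Σ_k (x_{k,i} - mean_i) · (x_{k,j} - mean_j), with n-1 = 3.
  S[A,A] = ((-2.25)·(-2.25) + (2.75)·(2.75) + (-2.25)·(-2.25) + (1.75)·(1.75)) / 3 = 20.75/3 = 6.9167
  S[A,B] = ((-2.25)·(1.25) + (2.75)·(-3.75) + (-2.25)·(0.25) + (1.75)·(2.25)) / 3 = -9.75/3 = -3.25
  S[B,B] = ((1.25)·(1.25) + (-3.75)·(-3.75) + (0.25)·(0.25) + (2.25)·(2.25)) / 3 = 20.75/3 = 6.9167

S is symmetric (S[j,i] = S[i,j]). Assembling:

S = [[6.9167, -3.25],
 [-3.25, 6.9167]]


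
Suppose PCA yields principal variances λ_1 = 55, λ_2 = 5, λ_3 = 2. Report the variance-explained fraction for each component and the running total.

Step 1 — total variance = trace(Sigma) = Σ λ_i = 55 + 5 + 2 = 62.

Step 2 — fraction explained by component i = λ_i / Σ λ:
  PC1: 55/62 = 0.8871
  PC2: 5/62 = 0.0806
  PC3: 2/62 = 0.0323

Step 3 — cumulative fraction after k components = (λ_1 + ... + λ_k) / Σ λ:
  k = 1: 55/62 = 0.8871
  k = 2: (55 + 5)/62 = 60/62 = 0.9677
  k = 3: (55 + 5 + 2)/62 = 62/62 = 1

Summary (fraction, with percent):

explained: PC1 0.8871 (88.71%), PC2 0.0806 (8.06%), PC3 0.0323 (3.23%);  cumulative: 0.8871, 0.9677, 1


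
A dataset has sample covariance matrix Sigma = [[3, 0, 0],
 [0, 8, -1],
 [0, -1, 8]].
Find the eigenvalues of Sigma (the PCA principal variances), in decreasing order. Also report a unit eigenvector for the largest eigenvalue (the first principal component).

Step 1 — characteristic polynomial p(λ) = det(λI - Sigma) = λ³ - tr·λ² + c_1·λ - det, where tr = trace, c_1 = sum of the principal 2×2 minors, det = det(Sigma):
  tr = 3 + 8 + 8 = 19,
  c_1 = (3·8 - (0)²) + (3·8 - (0)²) + (8·8 - (-1)²) = 24 + 24 + 63 = 111,
  det = 3·(8·8 - (-1)²) - (0)·((0)·8 - (-1)·(0)) + (0)·((0)·(-1) - 8·(0)) = 3·(63) - (0)·(0) + (0)·(0) = 189.
  So p(λ) = λ³ - 19λ² + 111λ - 189.
Step 2 — look for an integer root (rational root theorem: any rational root is an integer divisor of 189). Testing λ = 3:
  p(3) = 27 - 171 + 333 - 189 = 0  ✓
  Dividing out (λ - 3): p(λ) = (λ - 3)(λ² - 16λ + 63).
Step 3 — remaining eigenvalues from the quadratic λ² - 16λ + 63 = 0:
  Δ = 16² - 4·63 = 256 - 252 = 4,  λ = (16 ± √4)/2 = (16 ± 2)/2 = 9 or 7.
  Sorted: λ_1 = 9,  λ_2 = 7,  λ_3 = 3  (check: sum = 19 = tr ✓).

Step 4 — unit eigenvector for λ_1 = 9: v spans the null space of (Sigma - λ_1 I), whose rows are
  r_1 = (-6, 0, 0),  r_2 = (0, -1, -1),  r_3 = (0, -1, -1).
  v is orthogonal to every row, so take v ∝ r_1 × r_2 = ((0)·(-1) - (0)·(-1), (0)·(0) - (-6)·(-1), (-6)·(-1) - (0)·(0)) = (0, -6, 6).
  Rescale (divide by 6; multiply by -1 so the first nonzero entry is positive): u = (0, 1, -1).
  ||u|| = √((0)² + (1)² + (-1)²) = √(2) ≈ 1.4142,  v_1 = u/||u|| ≈ (0, 0.7071, -0.7071) (||v_1|| = 1).

λ_1 = 9,  λ_2 = 7,  λ_3 = 3;  v_1 ≈ (0, 0.7071, -0.7071)


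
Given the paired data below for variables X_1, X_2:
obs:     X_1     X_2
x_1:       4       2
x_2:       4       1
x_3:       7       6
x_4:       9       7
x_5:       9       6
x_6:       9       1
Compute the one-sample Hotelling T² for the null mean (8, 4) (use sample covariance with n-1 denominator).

Step 1 — sample mean vector:
  mean(X_1) = (4 + 4 + 7 + 9 + 9 + 9) / 6 = 42/6 = 7
  mean(X_2) = (2 + 1 + 6 + 7 + 6 + 1) / 6 = 23/6 = 3.8333
  x̄ = (7, 3.8333),  deviation x̄ - mu_0 = (7, 3.8333) - (8, 4) = (-1, -0.1667).

Step 2 — sample covariance matrix, S[i,j] = (1/(n-1)) · Σ_k (x_{k,i} - mean_i) · (x_{k,j} - mean_j), divisor n-1 = 5:
  S[X_1,X_1] = ((-3)·(-3) + (-3)·(-3) + (0)·(0) + (2)·(2) + (2)·(2) + (2)·(2)) / 5 = 30/5 = 6
  S[X_1,X_2] = ((-3)·(-1.8333) + (-3)·(-2.8333) + (0)·(2.1667) + (2)·(3.1667) + (2)·(2.1667) + (2)·(-2.8333)) / 5 = 19/5 = 3.8
  S[X_2,X_2] = ((-1.8333)·(-1.8333) + (-2.8333)·(-2.8333) + (2.1667)·(2.1667) + (3.1667)·(3.1667) + (2.1667)·(2.1667) + (-2.8333)·(-2.8333)) / 5 = 38.8333/5 = 7.7667
  S = [[6, 3.8],
 [3.8, 7.7667]].

Step 3 — invert S. det(S) = 6·7.7667 - (3.8)² = 32.16.
  S^{-1} = (1/det) · [[d, -b], [-b, a]] = [[0.2415, -0.1182],
 [-0.1182, 0.1866]].

Step 4 — quadratic form (x̄ - mu_0)^T · S^{-1} · (x̄ - mu_0):
  S^{-1} · (x̄ - mu_0) = (-0.2218, 0.0871),
  (x̄ - mu_0)^T · [...] = (-1)·(-0.2218) + (-0.1667)·(0.0871) = 0.2073.

Step 5 — scale by n: T² = 6 · 0.2073 = 1.2438.

T² ≈ 1.2438


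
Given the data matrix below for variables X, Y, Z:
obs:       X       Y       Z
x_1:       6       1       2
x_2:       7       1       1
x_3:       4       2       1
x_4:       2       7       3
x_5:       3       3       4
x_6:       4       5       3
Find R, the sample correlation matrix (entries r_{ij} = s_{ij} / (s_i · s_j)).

Step 1 — column means:
  mean(X) = (6 + 7 + 4 + 2 + 3 + 4) / 6 = 26/6 = 4.3333
  mean(Y) = (1 + 1 + 2 + 7 + 3 + 5) / 6 = 19/6 = 3.1667
  mean(Z) = (2 + 1 + 1 + 3 + 4 + 3) / 6 = 14/6 = 2.3333

Step 2 — sample variances and covariances s[i,j] = (1/(n-1)) · Σ_k (x_{k,i} - mean_i) · (x_{k,j} - mean_j), with n-1 = 5:
  s[X,X] = ((1.6667)·(1.6667) + (2.6667)·(2.6667) + (-0.3333)·(-0.3333) + (-2.3333)·(-2.3333) + (-1.3333)·(-1.3333) + (-0.3333)·(-0.3333)) / 5 = 17.3333/5 = 3.4667
  s[X,Y] = ((1.6667)·(-2.1667) + (2.6667)·(-2.1667) + (-0.3333)·(-1.1667) + (-2.3333)·(3.8333) + (-1.3333)·(-0.1667) + (-0.3333)·(1.8333)) / 5 = -18.3333/5 = -3.6667
  s[X,Z] = ((1.6667)·(-0.3333) + (2.6667)·(-1.3333) + (-0.3333)·(-1.3333) + (-2.3333)·(0.6667) + (-1.3333)·(1.6667) + (-0.3333)·(0.6667)) / 5 = -7.6667/5 = -1.5333
  s[Y,Y] = ((-2.1667)·(-2.1667) + (-2.1667)·(-2.1667) + (-1.1667)·(-1.1667) + (3.8333)·(3.8333) + (-0.1667)·(-0.1667) + (1.8333)·(1.8333)) / 5 = 28.8333/5 = 5.7667
  s[Y,Z] = ((-2.1667)·(-0.3333) + (-2.1667)·(-1.3333) + (-1.1667)·(-1.3333) + (3.8333)·(0.6667) + (-0.1667)·(1.6667) + (1.8333)·(0.6667)) / 5 = 8.6667/5 = 1.7333
  s[Z,Z] = ((-0.3333)·(-0.3333) + (-1.3333)·(-1.3333) + (-1.3333)·(-1.3333) + (0.6667)·(0.6667) + (1.6667)·(1.6667) + (0.6667)·(0.6667)) / 5 = 7.3333/5 = 1.4667
  Sample standard deviations s_i = √(s[i,i]):
  s(X) = √(3.4667) = 1.8619
  s(Y) = √(5.7667) = 2.4014
  s(Z) = √(1.4667) = 1.2111

Step 3 — r_{ij} = s_{ij} / (s_i · s_j):
  r[X,X] = 1 (diagonal).
  r[X,Y] = -3.6667 / (1.8619 · 2.4014) = -3.6667 / 4.4711 = -0.8201
  r[X,Z] = -1.5333 / (1.8619 · 1.2111) = -1.5333 / 2.2549 = -0.68
  r[Y,Y] = 1 (diagonal).
  r[Y,Z] = 1.7333 / (2.4014 · 1.2111) = 1.7333 / 2.9082 = 0.596
  r[Z,Z] = 1 (diagonal).

R is symmetric with unit diagonal. Assembling:

R = [[1, -0.8201, -0.68],
 [-0.8201, 1, 0.596],
 [-0.68, 0.596, 1]]


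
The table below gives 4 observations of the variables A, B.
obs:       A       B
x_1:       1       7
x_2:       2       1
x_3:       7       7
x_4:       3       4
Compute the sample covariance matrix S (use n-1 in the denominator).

Step 1 — column means:
  mean(A) = (1 + 2 + 7 + 3) / 4 = 13/4 = 3.25
  mean(B) = (7 + 1 + 7 + 4) / 4 = 19/4 = 4.75

Step 2 — sample covariance S[i,j] = (1/(n-1)) · Σ_k (x_{k,i} - mean_i) · (x_{k,j} - mean_j), with n-1 = 3.
  S[A,A] = ((-2.25)·(-2.25) + (-1.25)·(-1.25) + (3.75)·(3.75) + (-0.25)·(-0.25)) / 3 = 20.75/3 = 6.9167
  S[A,B] = ((-2.25)·(2.25) + (-1.25)·(-3.75) + (3.75)·(2.25) + (-0.25)·(-0.75)) / 3 = 8.25/3 = 2.75
  S[B,B] = ((2.25)·(2.25) + (-3.75)·(-3.75) + (2.25)·(2.25) + (-0.75)·(-0.75)) / 3 = 24.75/3 = 8.25

S is symmetric (S[j,i] = S[i,j]). Assembling:

S = [[6.9167, 2.75],
 [2.75, 8.25]]


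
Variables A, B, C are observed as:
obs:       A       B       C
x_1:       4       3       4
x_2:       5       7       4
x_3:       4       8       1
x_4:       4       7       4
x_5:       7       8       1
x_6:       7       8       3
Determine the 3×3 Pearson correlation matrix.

Step 1 — column means:
  mean(A) = (4 + 5 + 4 + 4 + 7 + 7) / 6 = 31/6 = 5.1667
  mean(B) = (3 + 7 + 8 + 7 + 8 + 8) / 6 = 41/6 = 6.8333
  mean(C) = (4 + 4 + 1 + 4 + 1 + 3) / 6 = 17/6 = 2.8333

Step 2 — sample variances and covariances s[i,j] = (1/(n-1)) · Σ_k (x_{k,i} - mean_i) · (x_{k,j} - mean_j), with n-1 = 5:
  s[A,A] = ((-1.1667)·(-1.1667) + (-0.1667)·(-0.1667) + (-1.1667)·(-1.1667) + (-1.1667)·(-1.1667) + (1.8333)·(1.8333) + (1.8333)·(1.8333)) / 5 = 10.8333/5 = 2.1667
  s[A,B] = ((-1.1667)·(-3.8333) + (-0.1667)·(0.1667) + (-1.1667)·(1.1667) + (-1.1667)·(0.1667) + (1.8333)·(1.1667) + (1.8333)·(1.1667)) / 5 = 7.1667/5 = 1.4333
  s[A,C] = ((-1.1667)·(1.1667) + (-0.1667)·(1.1667) + (-1.1667)·(-1.8333) + (-1.1667)·(1.1667) + (1.8333)·(-1.8333) + (1.8333)·(0.1667)) / 5 = -3.8333/5 = -0.7667
  s[B,B] = ((-3.8333)·(-3.8333) + (0.1667)·(0.1667) + (1.1667)·(1.1667) + (0.1667)·(0.1667) + (1.1667)·(1.1667) + (1.1667)·(1.1667)) / 5 = 18.8333/5 = 3.7667
  s[B,C] = ((-3.8333)·(1.1667) + (0.1667)·(1.1667) + (1.1667)·(-1.8333) + (0.1667)·(1.1667) + (1.1667)·(-1.8333) + (1.1667)·(0.1667)) / 5 = -8.1667/5 = -1.6333
  s[C,C] = ((1.1667)·(1.1667) + (1.1667)·(1.1667) + (-1.8333)·(-1.8333) + (1.1667)·(1.1667) + (-1.8333)·(-1.8333) + (0.1667)·(0.1667)) / 5 = 10.8333/5 = 2.1667
  Sample standard deviations s_i = √(s[i,i]):
  s(A) = √(2.1667) = 1.472
  s(B) = √(3.7667) = 1.9408
  s(C) = √(2.1667) = 1.472

Step 3 — r_{ij} = s_{ij} / (s_i · s_j):
  r[A,A] = 1 (diagonal).
  r[A,B] = 1.4333 / (1.472 · 1.9408) = 1.4333 / 2.8568 = 0.5017
  r[A,C] = -0.7667 / (1.472 · 1.472) = -0.7667 / 2.1667 = -0.3538
  r[B,B] = 1 (diagonal).
  r[B,C] = -1.6333 / (1.9408 · 1.472) = -1.6333 / 2.8568 = -0.5717
  r[C,C] = 1 (diagonal).

R is symmetric with unit diagonal. Assembling:

R = [[1, 0.5017, -0.3538],
 [0.5017, 1, -0.5717],
 [-0.3538, -0.5717, 1]]


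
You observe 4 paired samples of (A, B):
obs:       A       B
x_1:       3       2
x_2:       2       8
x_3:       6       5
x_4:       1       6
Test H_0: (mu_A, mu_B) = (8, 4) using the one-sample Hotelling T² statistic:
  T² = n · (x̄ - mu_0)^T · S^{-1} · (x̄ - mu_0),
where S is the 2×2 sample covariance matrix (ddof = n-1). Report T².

Step 1 — sample mean vector:
  mean(A) = (3 + 2 + 6 + 1) / 4 = 12/4 = 3
  mean(B) = (2 + 8 + 5 + 6) / 4 = 21/4 = 5.25
  x̄ = (3, 5.25),  deviation x̄ - mu_0 = (3, 5.25) - (8, 4) = (-5, 1.25).

Step 2 — sample covariance matrix, S[i,j] = (1/(n-1)) · Σ_k (x_{k,i} - mean_i) · (x_{k,j} - mean_j), divisor n-1 = 3:
  S[A,A] = ((0)·(0) + (-1)·(-1) + (3)·(3) + (-2)·(-2)) / 3 = 14/3 = 4.6667
  S[A,B] = ((0)·(-3.25) + (-1)·(2.75) + (3)·(-0.25) + (-2)·(0.75)) / 3 = -5/3 = -1.6667
  S[B,B] = ((-3.25)·(-3.25) + (2.75)·(2.75) + (-0.25)·(-0.25) + (0.75)·(0.75)) / 3 = 18.75/3 = 6.25
  S = [[4.6667, -1.6667],
 [-1.6667, 6.25]].

Step 3 — invert S. det(S) = 4.6667·6.25 - (-1.6667)² = 26.3889.
  S^{-1} = (1/det) · [[d, -b], [-b, a]] = [[0.2368, 0.0632],
 [0.0632, 0.1768]].

Step 4 — quadratic form (x̄ - mu_0)^T · S^{-1} · (x̄ - mu_0):
  S^{-1} · (x̄ - mu_0) = (-1.1053, -0.0947),
  (x̄ - mu_0)^T · [...] = (-5)·(-1.1053) + (1.25)·(-0.0947) = 5.4079.

Step 5 — scale by n: T² = 4 · 5.4079 = 21.6316.

T² ≈ 21.6316


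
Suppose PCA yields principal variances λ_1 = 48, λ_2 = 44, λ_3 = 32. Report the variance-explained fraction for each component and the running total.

Step 1 — total variance = trace(Sigma) = Σ λ_i = 48 + 44 + 32 = 124.

Step 2 — fraction explained by component i = λ_i / Σ λ:
  PC1: 48/124 = 0.3871
  PC2: 44/124 = 0.3548
  PC3: 32/124 = 0.2581

Step 3 — cumulative fraction after k components = (λ_1 + ... + λ_k) / Σ λ:
  k = 1: 48/124 = 0.3871
  k = 2: (48 + 44)/124 = 92/124 = 0.7419
  k = 3: (48 + 44 + 32)/124 = 124/124 = 1

Summary (fraction, with percent):

explained: PC1 0.3871 (38.71%), PC2 0.3548 (35.48%), PC3 0.2581 (25.81%);  cumulative: 0.3871, 0.7419, 1


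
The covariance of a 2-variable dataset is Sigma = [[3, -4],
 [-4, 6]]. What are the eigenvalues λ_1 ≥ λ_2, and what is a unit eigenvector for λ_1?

Step 1 — characteristic polynomial of 2×2 Sigma:
  det(Sigma - λI) = λ² - trace · λ + det = 0.
  trace = 3 + 6 = 9, det = 3·6 - (-4)² = 2.
Step 2 — discriminant:
  Δ = trace² - 4·det = 81 - 8 = 73.
Step 3 — eigenvalues:
  λ = (trace ± √Δ)/2 = (9 ± 8.544)/2,
  λ_1 = 8.772,  λ_2 = 0.228.

Step 4 — unit eigenvector for λ_1: solve (Sigma - λ_1 I)v = 0. First row:
  (3 - 8.772)·v_x + (-4)·v_y = 0, i.e. (-5.772)·v_x + (-4)·v_y = 0,
  so v ∝ (b, λ_1 - a) = (-4, 5.772); multiply by -1 so the first entry is positive: u = (4, -5.772).
  ||u|| = √((4)² + (-5.772)²) = √(49.316) ≈ 7.0225,
  v_1 = u/||u|| ≈ (0.5696, -0.8219) (||v_1|| = 1).

λ_1 = 8.772,  λ_2 = 0.228;  v_1 ≈ (0.5696, -0.8219)


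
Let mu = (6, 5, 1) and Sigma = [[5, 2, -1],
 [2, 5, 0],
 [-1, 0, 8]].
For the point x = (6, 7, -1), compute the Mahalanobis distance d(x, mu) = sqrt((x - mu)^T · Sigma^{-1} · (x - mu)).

Step 1 — centre the observation: (x - mu) = (0, 2, -2).

Step 2 — invert Sigma (cofactor / det for 3×3, or solve directly):
  Sigma^{-1} = [[0.2454, -0.0982, 0.0307],
 [-0.0982, 0.2393, -0.0123],
 [0.0307, -0.0123, 0.1288]].

Step 3 — form the quadratic (x - mu)^T · Sigma^{-1} · (x - mu):
  Sigma^{-1} · (x - mu) = (-0.2577, 0.5031, -0.2822).
  (x - mu)^T · [Sigma^{-1} · (x - mu)] = (0)·(-0.2577) + (2)·(0.5031) + (-2)·(-0.2822) = 1.5706.

Step 4 — take square root: d = √(1.5706) ≈ 1.2532.

d(x, mu) = √(1.5706) ≈ 1.2532


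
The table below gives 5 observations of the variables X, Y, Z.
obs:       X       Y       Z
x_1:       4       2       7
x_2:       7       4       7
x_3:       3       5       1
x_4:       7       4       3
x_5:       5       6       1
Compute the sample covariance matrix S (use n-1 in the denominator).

Step 1 — column means:
  mean(X) = (4 + 7 + 3 + 7 + 5) / 5 = 26/5 = 5.2
  mean(Y) = (2 + 4 + 5 + 4 + 6) / 5 = 21/5 = 4.2
  mean(Z) = (7 + 7 + 1 + 3 + 1) / 5 = 19/5 = 3.8

Step 2 — sample covariance S[i,j] = (1/(n-1)) · Σ_k (x_{k,i} - mean_i) · (x_{k,j} - mean_j), with n-1 = 4.
  S[X,X] = ((-1.2)·(-1.2) + (1.8)·(1.8) + (-2.2)·(-2.2) + (1.8)·(1.8) + (-0.2)·(-0.2)) / 4 = 12.8/4 = 3.2
  S[X,Y] = ((-1.2)·(-2.2) + (1.8)·(-0.2) + (-2.2)·(0.8) + (1.8)·(-0.2) + (-0.2)·(1.8)) / 4 = -0.2/4 = -0.05
  S[X,Z] = ((-1.2)·(3.2) + (1.8)·(3.2) + (-2.2)·(-2.8) + (1.8)·(-0.8) + (-0.2)·(-2.8)) / 4 = 7.2/4 = 1.8
  S[Y,Y] = ((-2.2)·(-2.2) + (-0.2)·(-0.2) + (0.8)·(0.8) + (-0.2)·(-0.2) + (1.8)·(1.8)) / 4 = 8.8/4 = 2.2
  S[Y,Z] = ((-2.2)·(3.2) + (-0.2)·(3.2) + (0.8)·(-2.8) + (-0.2)·(-0.8) + (1.8)·(-2.8)) / 4 = -14.8/4 = -3.7
  S[Z,Z] = ((3.2)·(3.2) + (3.2)·(3.2) + (-2.8)·(-2.8) + (-0.8)·(-0.8) + (-2.8)·(-2.8)) / 4 = 36.8/4 = 9.2

S is symmetric (S[j,i] = S[i,j]). Assembling:

S = [[3.2, -0.05, 1.8],
 [-0.05, 2.2, -3.7],
 [1.8, -3.7, 9.2]]


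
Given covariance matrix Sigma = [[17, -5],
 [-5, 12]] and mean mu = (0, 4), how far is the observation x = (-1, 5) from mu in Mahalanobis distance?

Step 1 — centre the observation: (x - mu) = (-1, 1).

Step 2 — invert Sigma. det(Sigma) = 17·12 - (-5)² = 179.
  Sigma^{-1} = (1/det) · [[d, -b], [-b, a]] = [[0.067, 0.0279],
 [0.0279, 0.095]].

Step 3 — form the quadratic (x - mu)^T · Sigma^{-1} · (x - mu):
  Sigma^{-1} · (x - mu) = (-0.0391, 0.067).
  (x - mu)^T · [Sigma^{-1} · (x - mu)] = (-1)·(-0.0391) + (1)·(0.067) = 0.1061.

Step 4 — take square root: d = √(0.1061) ≈ 0.3258.

d(x, mu) = √(0.1061) ≈ 0.3258


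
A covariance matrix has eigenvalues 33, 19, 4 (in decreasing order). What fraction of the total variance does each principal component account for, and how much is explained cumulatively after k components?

Step 1 — total variance = trace(Sigma) = Σ λ_i = 33 + 19 + 4 = 56.

Step 2 — fraction explained by component i = λ_i / Σ λ:
  PC1: 33/56 = 0.5893
  PC2: 19/56 = 0.3393
  PC3: 4/56 = 0.0714

Step 3 — cumulative fraction after k components = (λ_1 + ... + λ_k) / Σ λ:
  k = 1: 33/56 = 0.5893
  k = 2: (33 + 19)/56 = 52/56 = 0.9286
  k = 3: (33 + 19 + 4)/56 = 56/56 = 1

Summary (fraction, with percent):

explained: PC1 0.5893 (58.93%), PC2 0.3393 (33.93%), PC3 0.0714 (7.14%);  cumulative: 0.5893, 0.9286, 1


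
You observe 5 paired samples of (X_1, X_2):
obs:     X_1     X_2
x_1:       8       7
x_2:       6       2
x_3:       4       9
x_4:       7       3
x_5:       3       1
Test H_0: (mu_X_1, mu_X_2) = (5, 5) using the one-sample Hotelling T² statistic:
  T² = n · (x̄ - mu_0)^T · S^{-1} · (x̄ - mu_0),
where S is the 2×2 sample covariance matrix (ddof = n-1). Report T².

Step 1 — sample mean vector:
  mean(X_1) = (8 + 6 + 4 + 7 + 3) / 5 = 28/5 = 5.6
  mean(X_2) = (7 + 2 + 9 + 3 + 1) / 5 = 22/5 = 4.4
  x̄ = (5.6, 4.4),  deviation x̄ - mu_0 = (5.6, 4.4) - (5, 5) = (0.6, -0.6).

Step 2 — sample covariance matrix, S[i,j] = (1/(n-1)) · Σ_k (x_{k,i} - mean_i) · (x_{k,j} - mean_j), divisor n-1 = 4:
  S[X_1,X_1] = ((2.4)·(2.4) + (0.4)·(0.4) + (-1.6)·(-1.6) + (1.4)·(1.4) + (-2.6)·(-2.6)) / 4 = 17.2/4 = 4.3
  S[X_1,X_2] = ((2.4)·(2.6) + (0.4)·(-2.4) + (-1.6)·(4.6) + (1.4)·(-1.4) + (-2.6)·(-3.4)) / 4 = 4.8/4 = 1.2
  S[X_2,X_2] = ((2.6)·(2.6) + (-2.4)·(-2.4) + (4.6)·(4.6) + (-1.4)·(-1.4) + (-3.4)·(-3.4)) / 4 = 47.2/4 = 11.8
  S = [[4.3, 1.2],
 [1.2, 11.8]].

Step 3 — invert S. det(S) = 4.3·11.8 - (1.2)² = 49.3.
  S^{-1} = (1/det) · [[d, -b], [-b, a]] = [[0.2394, -0.0243],
 [-0.0243, 0.0872]].

Step 4 — quadratic form (x̄ - mu_0)^T · S^{-1} · (x̄ - mu_0):
  S^{-1} · (x̄ - mu_0) = (0.1582, -0.0669),
  (x̄ - mu_0)^T · [...] = (0.6)·(0.1582) + (-0.6)·(-0.0669) = 0.1351.

Step 5 — scale by n: T² = 5 · 0.1351 = 0.6755.

T² ≈ 0.6755


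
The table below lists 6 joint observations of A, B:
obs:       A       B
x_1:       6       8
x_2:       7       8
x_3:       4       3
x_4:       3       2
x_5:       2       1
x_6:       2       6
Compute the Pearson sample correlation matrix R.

Step 1 — column means:
  mean(A) = (6 + 7 + 4 + 3 + 2 + 2) / 6 = 24/6 = 4
  mean(B) = (8 + 8 + 3 + 2 + 1 + 6) / 6 = 28/6 = 4.6667

Step 2 — sample variances and covariances s[i,j] = (1/(n-1)) · Σ_k (x_{k,i} - mean_i) · (x_{k,j} - mean_j), with n-1 = 5:
  s[A,A] = ((2)·(2) + (3)·(3) + (0)·(0) + (-1)·(-1) + (-2)·(-2) + (-2)·(-2)) / 5 = 22/5 = 4.4
  s[A,B] = ((2)·(3.3333) + (3)·(3.3333) + (0)·(-1.6667) + (-1)·(-2.6667) + (-2)·(-3.6667) + (-2)·(1.3333)) / 5 = 24/5 = 4.8
  s[B,B] = ((3.3333)·(3.3333) + (3.3333)·(3.3333) + (-1.6667)·(-1.6667) + (-2.6667)·(-2.6667) + (-3.6667)·(-3.6667) + (1.3333)·(1.3333)) / 5 = 47.3333/5 = 9.4667
  Sample standard deviations s_i = √(s[i,i]):
  s(A) = √(4.4) = 2.0976
  s(B) = √(9.4667) = 3.0768

Step 3 — r_{ij} = s_{ij} / (s_i · s_j):
  r[A,A] = 1 (diagonal).
  r[A,B] = 4.8 / (2.0976 · 3.0768) = 4.8 / 6.4539 = 0.7437
  r[B,B] = 1 (diagonal).

R is symmetric with unit diagonal. Assembling:

R = [[1, 0.7437],
 [0.7437, 1]]


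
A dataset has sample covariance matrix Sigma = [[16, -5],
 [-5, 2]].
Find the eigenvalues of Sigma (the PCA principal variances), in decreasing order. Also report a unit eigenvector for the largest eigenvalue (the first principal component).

Step 1 — characteristic polynomial of 2×2 Sigma:
  det(Sigma - λI) = λ² - trace · λ + det = 0.
  trace = 16 + 2 = 18, det = 16·2 - (-5)² = 7.
Step 2 — discriminant:
  Δ = trace² - 4·det = 324 - 28 = 296.
Step 3 — eigenvalues:
  λ = (trace ± √Δ)/2 = (18 ± 17.2047)/2,
  λ_1 = 17.6023,  λ_2 = 0.3977.

Step 4 — unit eigenvector for λ_1: solve (Sigma - λ_1 I)v = 0. First row:
  (16 - 17.6023)·v_x + (-5)·v_y = 0, i.e. (-1.6023)·v_x + (-5)·v_y = 0,
  so v ∝ (b, λ_1 - a) = (-5, 1.6023); multiply by -1 so the first entry is positive: u = (5, -1.6023).
  ||u|| = √((5)² + (-1.6023)²) = √(27.5674) ≈ 5.2505,
  v_1 = u/||u|| ≈ (0.9523, -0.3052) (||v_1|| = 1).

λ_1 = 17.6023,  λ_2 = 0.3977;  v_1 ≈ (0.9523, -0.3052)


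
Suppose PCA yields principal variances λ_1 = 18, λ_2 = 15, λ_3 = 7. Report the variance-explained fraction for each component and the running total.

Step 1 — total variance = trace(Sigma) = Σ λ_i = 18 + 15 + 7 = 40.

Step 2 — fraction explained by component i = λ_i / Σ λ:
  PC1: 18/40 = 0.45
  PC2: 15/40 = 0.375
  PC3: 7/40 = 0.175

Step 3 — cumulative fraction after k components = (λ_1 + ... + λ_k) / Σ λ:
  k = 1: 18/40 = 0.45
  k = 2: (18 + 15)/40 = 33/40 = 0.825
  k = 3: (18 + 15 + 7)/40 = 40/40 = 1

Summary (fraction, with percent):

explained: PC1 0.45 (45%), PC2 0.375 (37.5%), PC3 0.175 (17.5%);  cumulative: 0.45, 0.825, 1


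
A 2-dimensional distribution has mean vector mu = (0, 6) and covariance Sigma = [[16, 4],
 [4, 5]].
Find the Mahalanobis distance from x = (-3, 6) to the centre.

Step 1 — centre the observation: (x - mu) = (-3, 0).

Step 2 — invert Sigma. det(Sigma) = 16·5 - (4)² = 64.
  Sigma^{-1} = (1/det) · [[d, -b], [-b, a]] = [[0.0781, -0.0625],
 [-0.0625, 0.25]].

Step 3 — form the quadratic (x - mu)^T · Sigma^{-1} · (x - mu):
  Sigma^{-1} · (x - mu) = (-0.2344, 0.1875).
  (x - mu)^T · [Sigma^{-1} · (x - mu)] = (-3)·(-0.2344) + (0)·(0.1875) = 0.7031.

Step 4 — take square root: d = √(0.7031) ≈ 0.8385.

d(x, mu) = √(0.7031) ≈ 0.8385


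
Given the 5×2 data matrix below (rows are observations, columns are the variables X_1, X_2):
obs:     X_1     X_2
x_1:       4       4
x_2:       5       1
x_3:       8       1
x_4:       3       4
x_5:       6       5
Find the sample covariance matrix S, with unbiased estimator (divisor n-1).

Step 1 — column means:
  mean(X_1) = (4 + 5 + 8 + 3 + 6) / 5 = 26/5 = 5.2
  mean(X_2) = (4 + 1 + 1 + 4 + 5) / 5 = 15/5 = 3

Step 2 — sample covariance S[i,j] = (1/(n-1)) · Σ_k (x_{k,i} - mean_i) · (x_{k,j} - mean_j), with n-1 = 4.
  S[X_1,X_1] = ((-1.2)·(-1.2) + (-0.2)·(-0.2) + (2.8)·(2.8) + (-2.2)·(-2.2) + (0.8)·(0.8)) / 4 = 14.8/4 = 3.7
  S[X_1,X_2] = ((-1.2)·(1) + (-0.2)·(-2) + (2.8)·(-2) + (-2.2)·(1) + (0.8)·(2)) / 4 = -7/4 = -1.75
  S[X_2,X_2] = ((1)·(1) + (-2)·(-2) + (-2)·(-2) + (1)·(1) + (2)·(2)) / 4 = 14/4 = 3.5

S is symmetric (S[j,i] = S[i,j]). Assembling:

S = [[3.7, -1.75],
 [-1.75, 3.5]]


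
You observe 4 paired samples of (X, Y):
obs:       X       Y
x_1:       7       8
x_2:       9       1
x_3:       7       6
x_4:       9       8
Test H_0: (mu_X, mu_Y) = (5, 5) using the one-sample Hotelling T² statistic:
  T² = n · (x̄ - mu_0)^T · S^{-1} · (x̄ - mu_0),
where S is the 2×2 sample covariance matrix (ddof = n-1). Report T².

Step 1 — sample mean vector:
  mean(X) = (7 + 9 + 7 + 9) / 4 = 32/4 = 8
  mean(Y) = (8 + 1 + 6 + 8) / 4 = 23/4 = 5.75
  x̄ = (8, 5.75),  deviation x̄ - mu_0 = (8, 5.75) - (5, 5) = (3, 0.75).

Step 2 — sample covariance matrix, S[i,j] = (1/(n-1)) · Σ_k (x_{k,i} - mean_i) · (x_{k,j} - mean_j), divisor n-1 = 3:
  S[X,X] = ((-1)·(-1) + (1)·(1) + (-1)·(-1) + (1)·(1)) / 3 = 4/3 = 1.3333
  S[X,Y] = ((-1)·(2.25) + (1)·(-4.75) + (-1)·(0.25) + (1)·(2.25)) / 3 = -5/3 = -1.6667
  S[Y,Y] = ((2.25)·(2.25) + (-4.75)·(-4.75) + (0.25)·(0.25) + (2.25)·(2.25)) / 3 = 32.75/3 = 10.9167
  S = [[1.3333, -1.6667],
 [-1.6667, 10.9167]].

Step 3 — invert S. det(S) = 1.3333·10.9167 - (-1.6667)² = 11.7778.
  S^{-1} = (1/det) · [[d, -b], [-b, a]] = [[0.9269, 0.1415],
 [0.1415, 0.1132]].

Step 4 — quadratic form (x̄ - mu_0)^T · S^{-1} · (x̄ - mu_0):
  S^{-1} · (x̄ - mu_0) = (2.8868, 0.5094),
  (x̄ - mu_0)^T · [...] = (3)·(2.8868) + (0.75)·(0.5094) = 9.0425.

Step 5 — scale by n: T² = 4 · 9.0425 = 36.1698.

T² ≈ 36.1698


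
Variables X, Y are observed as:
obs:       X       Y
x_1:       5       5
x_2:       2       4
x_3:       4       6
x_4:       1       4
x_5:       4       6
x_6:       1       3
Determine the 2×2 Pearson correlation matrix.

Step 1 — column means:
  mean(X) = (5 + 2 + 4 + 1 + 4 + 1) / 6 = 17/6 = 2.8333
  mean(Y) = (5 + 4 + 6 + 4 + 6 + 3) / 6 = 28/6 = 4.6667

Step 2 — sample variances and covariances s[i,j] = (1/(n-1)) · Σ_k (x_{k,i} - mean_i) · (x_{k,j} - mean_j), with n-1 = 5:
  s[X,X] = ((2.1667)·(2.1667) + (-0.8333)·(-0.8333) + (1.1667)·(1.1667) + (-1.8333)·(-1.8333) + (1.1667)·(1.1667) + (-1.8333)·(-1.8333)) / 5 = 14.8333/5 = 2.9667
  s[X,Y] = ((2.1667)·(0.3333) + (-0.8333)·(-0.6667) + (1.1667)·(1.3333) + (-1.8333)·(-0.6667) + (1.1667)·(1.3333) + (-1.8333)·(-1.6667)) / 5 = 8.6667/5 = 1.7333
  s[Y,Y] = ((0.3333)·(0.3333) + (-0.6667)·(-0.6667) + (1.3333)·(1.3333) + (-0.6667)·(-0.6667) + (1.3333)·(1.3333) + (-1.6667)·(-1.6667)) / 5 = 7.3333/5 = 1.4667
  Sample standard deviations s_i = √(s[i,i]):
  s(X) = √(2.9667) = 1.7224
  s(Y) = √(1.4667) = 1.2111

Step 3 — r_{ij} = s_{ij} / (s_i · s_j):
  r[X,X] = 1 (diagonal).
  r[X,Y] = 1.7333 / (1.7224 · 1.2111) = 1.7333 / 2.0859 = 0.831
  r[Y,Y] = 1 (diagonal).

R is symmetric with unit diagonal. Assembling:

R = [[1, 0.831],
 [0.831, 1]]


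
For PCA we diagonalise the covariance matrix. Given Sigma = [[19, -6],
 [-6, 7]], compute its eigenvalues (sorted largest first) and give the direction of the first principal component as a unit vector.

Step 1 — characteristic polynomial of 2×2 Sigma:
  det(Sigma - λI) = λ² - trace · λ + det = 0.
  trace = 19 + 7 = 26, det = 19·7 - (-6)² = 97.
Step 2 — discriminant:
  Δ = trace² - 4·det = 676 - 388 = 288.
Step 3 — eigenvalues:
  λ = (trace ± √Δ)/2 = (26 ± 16.9706)/2,
  λ_1 = 21.4853,  λ_2 = 4.5147.

Step 4 — unit eigenvector for λ_1: solve (Sigma - λ_1 I)v = 0. First row:
  (19 - 21.4853)·v_x + (-6)·v_y = 0, i.e. (-2.4853)·v_x + (-6)·v_y = 0,
  so v ∝ (b, λ_1 - a) = (-6, 2.4853); multiply by -1 so the first entry is positive: u = (6, -2.4853).
  ||u|| = √((6)² + (-2.4853)²) = √(42.1766) ≈ 6.4944,
  v_1 = u/||u|| ≈ (0.9239, -0.3827) (||v_1|| = 1).

λ_1 = 21.4853,  λ_2 = 4.5147;  v_1 ≈ (0.9239, -0.3827)


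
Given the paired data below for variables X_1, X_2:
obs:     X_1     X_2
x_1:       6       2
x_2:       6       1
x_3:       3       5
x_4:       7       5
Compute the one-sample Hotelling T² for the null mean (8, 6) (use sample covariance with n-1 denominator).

Step 1 — sample mean vector:
  mean(X_1) = (6 + 6 + 3 + 7) / 4 = 22/4 = 5.5
  mean(X_2) = (2 + 1 + 5 + 5) / 4 = 13/4 = 3.25
  x̄ = (5.5, 3.25),  deviation x̄ - mu_0 = (5.5, 3.25) - (8, 6) = (-2.5, -2.75).

Step 2 — sample covariance matrix, S[i,j] = (1/(n-1)) · Σ_k (x_{k,i} - mean_i) · (x_{k,j} - mean_j), divisor n-1 = 3:
  S[X_1,X_1] = ((0.5)·(0.5) + (0.5)·(0.5) + (-2.5)·(-2.5) + (1.5)·(1.5)) / 3 = 9/3 = 3
  S[X_1,X_2] = ((0.5)·(-1.25) + (0.5)·(-2.25) + (-2.5)·(1.75) + (1.5)·(1.75)) / 3 = -3.5/3 = -1.1667
  S[X_2,X_2] = ((-1.25)·(-1.25) + (-2.25)·(-2.25) + (1.75)·(1.75) + (1.75)·(1.75)) / 3 = 12.75/3 = 4.25
  S = [[3, -1.1667],
 [-1.1667, 4.25]].

Step 3 — invert S. det(S) = 3·4.25 - (-1.1667)² = 11.3889.
  S^{-1} = (1/det) · [[d, -b], [-b, a]] = [[0.3732, 0.1024],
 [0.1024, 0.2634]].

Step 4 — quadratic form (x̄ - mu_0)^T · S^{-1} · (x̄ - mu_0):
  S^{-1} · (x̄ - mu_0) = (-1.2146, -0.9805),
  (x̄ - mu_0)^T · [...] = (-2.5)·(-1.2146) + (-2.75)·(-0.9805) = 5.7329.

Step 5 — scale by n: T² = 4 · 5.7329 = 22.9317.

T² ≈ 22.9317
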